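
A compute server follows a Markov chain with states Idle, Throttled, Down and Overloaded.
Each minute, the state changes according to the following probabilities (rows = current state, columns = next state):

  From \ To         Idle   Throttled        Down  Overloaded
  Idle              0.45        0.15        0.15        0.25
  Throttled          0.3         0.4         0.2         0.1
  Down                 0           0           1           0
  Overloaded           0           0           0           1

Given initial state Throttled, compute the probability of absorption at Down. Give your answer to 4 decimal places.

0.5439

Let h(s) be the probability of absorption at Down starting from transient state s. Then h(Down) = 1 and h(Overloaded) = 0. By first-step analysis:
h(Idle) = 0.45·h(Idle) + 0.15·h(Throttled) + 0.15·1 + 0.25·0
h(Throttled) = 0.3·h(Idle) + 0.4·h(Throttled) + 0.2·1 + 0.1·0
Solving: h(Idle) = 0.4211, h(Throttled) = 0.5439.
Starting from Throttled, the probability is 0.5439.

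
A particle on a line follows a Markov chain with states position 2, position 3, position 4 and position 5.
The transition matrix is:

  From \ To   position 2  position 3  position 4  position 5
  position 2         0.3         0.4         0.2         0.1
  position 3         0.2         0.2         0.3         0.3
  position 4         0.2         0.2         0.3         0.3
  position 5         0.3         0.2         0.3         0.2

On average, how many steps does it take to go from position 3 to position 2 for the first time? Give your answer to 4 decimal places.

Let t(s) be the expected number of steps to first reach position 2 from state s, with t(position 2) = 0. Conditioning on the first step:
t(position 3) = 1 + 0.2·t(position 3) + 0.3·t(position 4) + 0.3·t(position 5)
t(position 4) = 1 + 0.2·t(position 3) + 0.3·t(position 4) + 0.3·t(position 5)
t(position 5) = 1 + 0.2·t(position 3) + 0.3·t(position 4) + 0.2·t(position 5)
Solving: t(position 3) = 4.4000, t(position 4) = 4.4000, t(position 5) = 4.0000.
Expected steps from position 3 to position 2: 4.4000.

4.4000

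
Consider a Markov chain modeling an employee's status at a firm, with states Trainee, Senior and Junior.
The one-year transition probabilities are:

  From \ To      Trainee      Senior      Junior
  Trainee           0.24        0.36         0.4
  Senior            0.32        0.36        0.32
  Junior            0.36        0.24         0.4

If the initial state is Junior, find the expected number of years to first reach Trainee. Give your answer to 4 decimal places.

Let t(s) be the expected number of years to first reach Trainee from state s, with t(Trainee) = 0. Conditioning on the first year:
t(Senior) = 1 + 0.36·t(Senior) + 0.32·t(Junior)
t(Junior) = 1 + 0.24·t(Senior) + 0.4·t(Junior)
Solving: t(Senior) = 2.9948, t(Junior) = 2.8646.
Expected years from Junior to Trainee: 2.8646.

2.8646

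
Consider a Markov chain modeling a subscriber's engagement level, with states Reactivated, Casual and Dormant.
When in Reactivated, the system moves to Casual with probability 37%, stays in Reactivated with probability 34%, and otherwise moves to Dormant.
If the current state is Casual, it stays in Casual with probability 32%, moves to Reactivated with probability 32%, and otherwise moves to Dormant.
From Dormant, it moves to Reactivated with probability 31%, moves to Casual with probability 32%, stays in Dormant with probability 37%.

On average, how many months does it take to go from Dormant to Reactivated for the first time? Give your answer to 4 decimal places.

3.1928

Let t(s) be the expected number of months to first reach Reactivated from state s, with t(Reactivated) = 0. Conditioning on the first month:
t(Casual) = 1 + 0.32·t(Casual) + 0.36·t(Dormant)
t(Dormant) = 1 + 0.32·t(Casual) + 0.37·t(Dormant)
Solving: t(Casual) = 3.1609, t(Dormant) = 3.1928.
Expected months from Dormant to Reactivated: 3.1928.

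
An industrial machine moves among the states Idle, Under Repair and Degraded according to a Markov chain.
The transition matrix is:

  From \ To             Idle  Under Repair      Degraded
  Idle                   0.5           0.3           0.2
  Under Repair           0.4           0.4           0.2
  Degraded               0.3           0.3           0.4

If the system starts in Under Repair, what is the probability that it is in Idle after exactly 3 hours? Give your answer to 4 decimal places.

0.4180

Propagate the distribution vector 3 hours from Under Repair.
After 0 hours: (0.0000, 1.0000, 0.0000)
After 1 hour: (0.4000, 0.4000, 0.2000)
After 2 hours: (0.4200, 0.3400, 0.2400)
After 3 hours: (0.4180, 0.3340, 0.2480)
P(in Idle after 3 hours) = 0.4180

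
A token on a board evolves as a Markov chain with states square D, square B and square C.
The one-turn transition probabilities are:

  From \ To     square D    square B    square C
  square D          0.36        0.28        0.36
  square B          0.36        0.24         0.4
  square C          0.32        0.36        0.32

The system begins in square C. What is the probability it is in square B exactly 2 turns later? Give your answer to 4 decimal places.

0.2912

Sum over the intermediate state after 1 turn:
P = P(square C→square D)·P(square D→square B) + P(square C→square B)·P(square B→square B) + P(square C→square C)·P(square C→square B)
  = 0.32×0.28 + 0.36×0.24 + 0.32×0.36
  = 0.0896 + 0.0864 + 0.1152 = 0.2912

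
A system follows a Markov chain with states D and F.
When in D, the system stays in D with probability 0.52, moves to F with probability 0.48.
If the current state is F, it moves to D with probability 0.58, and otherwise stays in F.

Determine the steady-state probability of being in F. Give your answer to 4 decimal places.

0.4528

Let the stationary distribution be π with π = πP and π_1 + π_2 = 1.
π_1 = 0.52·π_1 + 0.58·π_2
Solving with the normalization constraint gives π = (0.5472, 0.4528).
So the stationary probability of F is 0.4528.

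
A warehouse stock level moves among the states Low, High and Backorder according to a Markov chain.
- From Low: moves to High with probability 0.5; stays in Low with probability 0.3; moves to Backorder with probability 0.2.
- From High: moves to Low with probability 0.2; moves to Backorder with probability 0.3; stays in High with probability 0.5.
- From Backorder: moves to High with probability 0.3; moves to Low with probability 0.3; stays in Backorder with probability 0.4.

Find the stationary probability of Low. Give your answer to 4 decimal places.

Let the stationary distribution be π with π = πP and π_1 + π_2 + π_3 = 1.
π_1 = 0.3·π_1 + 0.2·π_2 + 0.3·π_3
π_2 = 0.5·π_1 + 0.5·π_2 + 0.3·π_3
Solving with the normalization constraint gives π = (0.2561, 0.4390, 0.3049).
So the stationary probability of Low is 0.2561.

0.2561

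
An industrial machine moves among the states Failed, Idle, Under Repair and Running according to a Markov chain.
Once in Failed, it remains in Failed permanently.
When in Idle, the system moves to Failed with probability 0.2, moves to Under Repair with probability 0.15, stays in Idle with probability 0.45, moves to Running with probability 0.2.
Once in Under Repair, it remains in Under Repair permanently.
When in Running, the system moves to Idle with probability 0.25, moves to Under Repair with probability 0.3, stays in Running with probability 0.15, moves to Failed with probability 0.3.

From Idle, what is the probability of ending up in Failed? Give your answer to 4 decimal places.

Let h(s) be the probability of absorption at Failed starting from transient state s. Then h(Failed) = 1 and h(Under Repair) = 0. By first-step analysis:
h(Idle) = 0.2·1 + 0.45·h(Idle) + 0.15·0 + 0.2·h(Running)
h(Running) = 0.3·1 + 0.25·h(Idle) + 0.3·0 + 0.15·h(Running)
Solving: h(Idle) = 0.5509, h(Running) = 0.5150.
Starting from Idle, the probability is 0.5509.

0.5509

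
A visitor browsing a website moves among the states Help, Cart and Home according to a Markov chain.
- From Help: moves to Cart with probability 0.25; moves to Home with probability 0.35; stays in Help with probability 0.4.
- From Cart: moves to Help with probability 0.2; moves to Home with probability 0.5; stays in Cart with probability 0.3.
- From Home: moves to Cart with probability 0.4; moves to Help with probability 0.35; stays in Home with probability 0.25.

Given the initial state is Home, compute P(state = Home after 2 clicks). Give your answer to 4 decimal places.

0.3850

Sum over the intermediate state after 1 click:
P = P(Home→Help)·P(Help→Home) + P(Home→Cart)·P(Cart→Home) + P(Home→Home)·P(Home→Home)
  = 0.35×0.35 + 0.4×0.5 + 0.25×0.25
  = 0.1225 + 0.2000 + 0.0625 = 0.3850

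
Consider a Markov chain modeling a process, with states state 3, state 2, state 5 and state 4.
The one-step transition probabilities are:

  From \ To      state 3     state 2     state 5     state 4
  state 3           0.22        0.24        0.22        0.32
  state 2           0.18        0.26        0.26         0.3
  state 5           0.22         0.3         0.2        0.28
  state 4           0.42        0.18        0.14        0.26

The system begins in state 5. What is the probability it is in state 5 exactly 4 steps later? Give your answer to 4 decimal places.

0.2024

Propagate the distribution vector 4 steps from state 5.
After 0 steps: (0.0000, 0.0000, 1.0000, 0.0000)
After 1 step: (0.2200, 0.3000, 0.2000, 0.2800)
After 2 steps: (0.2640, 0.2412, 0.2056, 0.2892)
After 3 steps: (0.2682, 0.2398, 0.2024, 0.2896)
After 4 steps: (0.2683, 0.2396, 0.2024, 0.2897)
P(in state 5 after 4 steps) = 0.2024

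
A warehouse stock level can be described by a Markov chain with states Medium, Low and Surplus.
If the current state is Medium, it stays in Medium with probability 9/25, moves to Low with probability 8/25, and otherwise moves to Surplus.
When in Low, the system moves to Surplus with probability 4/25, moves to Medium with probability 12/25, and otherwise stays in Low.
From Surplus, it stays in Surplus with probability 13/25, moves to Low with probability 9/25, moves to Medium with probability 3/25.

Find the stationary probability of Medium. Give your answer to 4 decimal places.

Let the stationary distribution be π with π = πP and π_1 + π_2 + π_3 = 1.
π_1 = 0.36·π_1 + 0.48·π_2 + 0.12·π_3
π_2 = 0.32·π_1 + 0.36·π_2 + 0.36·π_3
Solving with the normalization constraint gives π = (0.3223, 0.3471, 0.3306).
So the stationary probability of Medium is 0.3223.

0.3223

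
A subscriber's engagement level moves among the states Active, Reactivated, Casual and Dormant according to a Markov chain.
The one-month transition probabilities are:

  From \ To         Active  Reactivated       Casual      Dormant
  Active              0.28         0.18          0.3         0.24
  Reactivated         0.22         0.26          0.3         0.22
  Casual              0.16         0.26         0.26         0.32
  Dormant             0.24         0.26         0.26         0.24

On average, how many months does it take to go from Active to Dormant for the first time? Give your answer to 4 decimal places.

3.8660

Let t(s) be the expected number of months to first reach Dormant from state s, with t(Dormant) = 0. Conditioning on the first month:
t(Active) = 1 + 0.28·t(Active) + 0.18·t(Reactivated) + 0.3·t(Casual)
t(Reactivated) = 1 + 0.22·t(Active) + 0.26·t(Reactivated) + 0.3·t(Casual)
t(Casual) = 1 + 0.16·t(Active) + 0.26·t(Reactivated) + 0.26·t(Casual)
Solving: t(Active) = 3.8660, t(Reactivated) = 3.9501, t(Casual) = 3.5751.
Expected months from Active to Dormant: 3.8660.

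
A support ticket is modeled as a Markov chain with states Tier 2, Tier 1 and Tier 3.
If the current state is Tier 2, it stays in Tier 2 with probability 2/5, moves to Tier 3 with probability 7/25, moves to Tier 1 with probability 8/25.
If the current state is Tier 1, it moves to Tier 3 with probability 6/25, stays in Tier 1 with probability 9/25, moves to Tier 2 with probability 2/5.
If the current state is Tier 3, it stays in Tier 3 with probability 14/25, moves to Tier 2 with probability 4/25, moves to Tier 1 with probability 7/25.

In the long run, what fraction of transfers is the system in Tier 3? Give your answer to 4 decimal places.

0.3712

Let the stationary distribution be π with π = πP and π_1 + π_2 + π_3 = 1.
π_1 = 0.4·π_1 + 0.4·π_2 + 0.16·π_3
π_2 = 0.32·π_1 + 0.36·π_2 + 0.28·π_3
Solving with the normalization constraint gives π = (0.3109, 0.3179, 0.3712).
So the stationary probability of Tier 3 is 0.3712.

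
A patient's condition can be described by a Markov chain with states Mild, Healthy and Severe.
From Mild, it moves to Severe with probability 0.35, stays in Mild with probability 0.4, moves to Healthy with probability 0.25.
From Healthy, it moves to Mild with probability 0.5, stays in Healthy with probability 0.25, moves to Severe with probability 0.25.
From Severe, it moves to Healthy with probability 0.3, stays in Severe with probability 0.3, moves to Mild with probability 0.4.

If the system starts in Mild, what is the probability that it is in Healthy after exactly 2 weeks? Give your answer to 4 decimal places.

Sum over the intermediate state after 1 week:
P = P(Mild→Mild)·P(Mild→Healthy) + P(Mild→Healthy)·P(Healthy→Healthy) + P(Mild→Severe)·P(Severe→Healthy)
  = 0.4×0.25 + 0.25×0.25 + 0.35×0.3
  = 0.1000 + 0.0625 + 0.1050 = 0.2675

0.2675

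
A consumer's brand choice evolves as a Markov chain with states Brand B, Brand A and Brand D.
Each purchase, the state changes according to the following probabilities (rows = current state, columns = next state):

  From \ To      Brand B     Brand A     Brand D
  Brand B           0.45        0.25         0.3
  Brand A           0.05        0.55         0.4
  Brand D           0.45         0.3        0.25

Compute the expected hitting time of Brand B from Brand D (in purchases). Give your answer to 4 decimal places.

Let t(s) be the expected number of purchases to first reach Brand B from state s, with t(Brand B) = 0. Conditioning on the first purchase:
t(Brand A) = 1 + 0.55·t(Brand A) + 0.4·t(Brand D)
t(Brand D) = 1 + 0.3·t(Brand A) + 0.25·t(Brand D)
Solving: t(Brand A) = 5.2874, t(Brand D) = 3.4483.
Expected purchases from Brand D to Brand B: 3.4483.

3.4483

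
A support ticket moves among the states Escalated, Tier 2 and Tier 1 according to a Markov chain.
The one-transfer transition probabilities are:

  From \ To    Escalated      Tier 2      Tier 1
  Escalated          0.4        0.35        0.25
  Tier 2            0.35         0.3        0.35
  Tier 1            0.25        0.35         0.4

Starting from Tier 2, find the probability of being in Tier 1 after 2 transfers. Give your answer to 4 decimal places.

Sum over the intermediate state after 1 transfer:
P = P(Tier 2→Escalated)·P(Escalated→Tier 1) + P(Tier 2→Tier 2)·P(Tier 2→Tier 1) + P(Tier 2→Tier 1)·P(Tier 1→Tier 1)
  = 0.35×0.25 + 0.3×0.35 + 0.35×0.4
  = 0.0875 + 0.1050 + 0.1400 = 0.3325

0.3325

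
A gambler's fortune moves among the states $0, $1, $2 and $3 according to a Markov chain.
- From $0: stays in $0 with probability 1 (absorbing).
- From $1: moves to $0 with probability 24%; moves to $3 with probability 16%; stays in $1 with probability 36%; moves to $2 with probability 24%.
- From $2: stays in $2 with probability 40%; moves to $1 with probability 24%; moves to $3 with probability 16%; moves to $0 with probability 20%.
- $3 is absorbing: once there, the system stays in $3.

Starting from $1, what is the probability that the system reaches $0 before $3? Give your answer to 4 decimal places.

0.5882

Let h(s) be the probability of absorption at $0 starting from transient state s. Then h($0) = 1 and h($3) = 0. By first-step analysis:
h($1) = 0.24·1 + 0.36·h($1) + 0.24·h($2) + 0.16·0
h($2) = 0.2·1 + 0.24·h($1) + 0.4·h($2) + 0.16·0
Solving: h($1) = 0.5882, h($2) = 0.5686.
Starting from $1, the probability is 0.5882.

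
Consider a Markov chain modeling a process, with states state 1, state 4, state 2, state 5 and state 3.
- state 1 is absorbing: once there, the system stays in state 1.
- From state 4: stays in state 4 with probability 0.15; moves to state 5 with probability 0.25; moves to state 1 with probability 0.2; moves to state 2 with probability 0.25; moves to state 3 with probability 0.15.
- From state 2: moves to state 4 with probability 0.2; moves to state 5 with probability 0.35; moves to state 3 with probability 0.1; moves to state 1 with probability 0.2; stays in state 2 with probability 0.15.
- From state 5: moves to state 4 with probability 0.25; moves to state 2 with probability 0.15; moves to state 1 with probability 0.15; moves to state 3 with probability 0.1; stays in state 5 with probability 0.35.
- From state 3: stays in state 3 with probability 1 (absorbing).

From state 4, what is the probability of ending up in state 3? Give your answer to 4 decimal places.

0.4032

Let h(s) be the probability of absorption at state 3 starting from transient state s. Then h(state 3) = 1 and h(state 1) = 0. By first-step analysis:
h(state 4) = 0.2·0 + 0.15·h(state 4) + 0.25·h(state 2) + 0.25·h(state 5) + 0.15·1
h(state 2) = 0.2·0 + 0.2·h(state 4) + 0.15·h(state 2) + 0.35·h(state 5) + 0.1·1
h(state 5) = 0.15·0 + 0.25·h(state 4) + 0.15·h(state 2) + 0.35·h(state 5) + 0.1·1
Solving: h(state 4) = 0.4032, h(state 2) = 0.3754, h(state 5) = 0.3956.
Starting from state 4, the probability is 0.4032.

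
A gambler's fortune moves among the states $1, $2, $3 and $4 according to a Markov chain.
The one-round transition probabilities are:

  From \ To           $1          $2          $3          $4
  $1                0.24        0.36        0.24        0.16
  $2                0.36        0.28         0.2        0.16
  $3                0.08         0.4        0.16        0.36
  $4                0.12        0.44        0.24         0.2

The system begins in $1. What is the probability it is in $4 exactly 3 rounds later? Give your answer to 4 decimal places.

Propagate the distribution vector 3 rounds from $1.
After 0 rounds: (1.0000, 0.0000, 0.0000, 0.0000)
After 1 round: (0.2400, 0.3600, 0.2400, 0.1600)
After 2 rounds: (0.2256, 0.3536, 0.2064, 0.2144)
After 3 rounds: (0.2237, 0.3571, 0.2093, 0.2099)
P(in $4 after 3 rounds) = 0.2099

0.2099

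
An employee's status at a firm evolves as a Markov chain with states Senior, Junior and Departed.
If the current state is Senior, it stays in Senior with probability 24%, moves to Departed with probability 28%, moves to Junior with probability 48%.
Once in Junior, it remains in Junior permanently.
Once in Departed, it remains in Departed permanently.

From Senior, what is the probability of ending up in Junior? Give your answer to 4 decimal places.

Let h(s) be the probability of absorption at Junior starting from transient state s. Then h(Junior) = 1 and h(Departed) = 0. By first-step analysis:
h(Senior) = 0.24·h(Senior) + 0.48·1 + 0.28·0
Solving: h(Senior) = 0.6316.
Starting from Senior, the probability is 0.6316.

0.6316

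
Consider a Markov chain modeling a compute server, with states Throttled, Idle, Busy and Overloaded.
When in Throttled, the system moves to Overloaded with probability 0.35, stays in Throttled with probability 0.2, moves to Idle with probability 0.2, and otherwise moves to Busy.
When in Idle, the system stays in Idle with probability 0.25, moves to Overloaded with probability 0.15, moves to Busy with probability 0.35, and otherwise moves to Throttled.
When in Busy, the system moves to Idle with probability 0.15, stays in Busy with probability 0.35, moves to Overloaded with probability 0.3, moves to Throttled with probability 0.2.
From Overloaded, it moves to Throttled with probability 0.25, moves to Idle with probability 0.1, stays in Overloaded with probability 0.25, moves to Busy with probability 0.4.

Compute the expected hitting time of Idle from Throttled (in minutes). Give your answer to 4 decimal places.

6.5249

Let t(s) be the expected number of minutes to first reach Idle from state s, with t(Idle) = 0. Conditioning on the first minute:
t(Throttled) = 1 + 0.2·t(Throttled) + 0.25·t(Busy) + 0.35·t(Overloaded)
t(Busy) = 1 + 0.2·t(Throttled) + 0.35·t(Busy) + 0.3·t(Overloaded)
t(Overloaded) = 1 + 0.25·t(Throttled) + 0.4·t(Busy) + 0.25·t(Overloaded)
Solving: t(Throttled) = 6.5249, t(Busy) = 6.8520, t(Overloaded) = 7.1627.
Expected minutes from Throttled to Idle: 6.5249.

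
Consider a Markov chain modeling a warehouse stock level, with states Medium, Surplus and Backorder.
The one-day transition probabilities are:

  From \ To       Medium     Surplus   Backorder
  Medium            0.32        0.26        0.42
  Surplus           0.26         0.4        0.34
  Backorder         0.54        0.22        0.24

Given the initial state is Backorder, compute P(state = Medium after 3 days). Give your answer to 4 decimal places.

0.3822

Propagate the distribution vector 3 days from Backorder.
After 0 days: (0.0000, 0.0000, 1.0000)
After 1 day: (0.5400, 0.2200, 0.2400)
After 2 days: (0.3596, 0.2812, 0.3592)
After 3 days: (0.3822, 0.2850, 0.3328)
P(in Medium after 3 days) = 0.3822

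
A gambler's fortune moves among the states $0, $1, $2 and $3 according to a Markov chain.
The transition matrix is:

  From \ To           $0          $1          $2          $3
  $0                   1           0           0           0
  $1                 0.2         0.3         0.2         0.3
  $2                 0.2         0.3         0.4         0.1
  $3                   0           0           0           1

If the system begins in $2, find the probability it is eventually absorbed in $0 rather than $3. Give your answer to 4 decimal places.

Let h(s) be the probability of absorption at $0 starting from transient state s. Then h($0) = 1 and h($3) = 0. By first-step analysis:
h($1) = 0.2·1 + 0.3·h($1) + 0.2·h($2) + 0.3·0
h($2) = 0.2·1 + 0.3·h($1) + 0.4·h($2) + 0.1·0
Solving: h($1) = 0.4444, h($2) = 0.5556.
Starting from $2, the probability is 0.5556.

0.5556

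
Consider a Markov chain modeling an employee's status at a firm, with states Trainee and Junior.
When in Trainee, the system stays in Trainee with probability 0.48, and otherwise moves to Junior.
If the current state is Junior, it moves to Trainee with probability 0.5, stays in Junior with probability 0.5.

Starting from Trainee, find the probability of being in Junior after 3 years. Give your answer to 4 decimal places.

0.5098

Propagate the distribution vector 3 years from Trainee.
After 0 years: (1.0000, 0.0000)
After 1 year: (0.4800, 0.5200)
After 2 years: (0.4904, 0.5096)
After 3 years: (0.4902, 0.5098)
P(in Junior after 3 years) = 0.5098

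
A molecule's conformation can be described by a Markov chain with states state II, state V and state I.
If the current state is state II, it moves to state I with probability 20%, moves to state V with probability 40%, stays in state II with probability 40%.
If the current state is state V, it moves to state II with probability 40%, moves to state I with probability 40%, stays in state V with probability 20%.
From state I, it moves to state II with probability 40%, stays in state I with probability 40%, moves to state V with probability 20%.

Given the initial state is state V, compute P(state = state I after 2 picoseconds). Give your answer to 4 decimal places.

0.3200

Sum over the intermediate state after 1 picosecond:
P = P(state V→state II)·P(state II→state I) + P(state V→state V)·P(state V→state I) + P(state V→state I)·P(state I→state I)
  = 0.4×0.2 + 0.2×0.4 + 0.4×0.4
  = 0.0800 + 0.0800 + 0.1600 = 0.3200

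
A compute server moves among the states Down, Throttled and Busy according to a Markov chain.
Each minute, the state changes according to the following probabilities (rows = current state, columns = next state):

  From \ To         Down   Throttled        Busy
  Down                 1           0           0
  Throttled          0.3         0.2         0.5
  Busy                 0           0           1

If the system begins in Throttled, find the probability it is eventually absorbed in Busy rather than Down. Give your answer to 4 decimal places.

Let h(s) be the probability of absorption at Busy starting from transient state s. Then h(Busy) = 1 and h(Down) = 0. By first-step analysis:
h(Throttled) = 0.3·0 + 0.2·h(Throttled) + 0.5·1
Solving: h(Throttled) = 0.6250.
Starting from Throttled, the probability is 0.6250.

0.6250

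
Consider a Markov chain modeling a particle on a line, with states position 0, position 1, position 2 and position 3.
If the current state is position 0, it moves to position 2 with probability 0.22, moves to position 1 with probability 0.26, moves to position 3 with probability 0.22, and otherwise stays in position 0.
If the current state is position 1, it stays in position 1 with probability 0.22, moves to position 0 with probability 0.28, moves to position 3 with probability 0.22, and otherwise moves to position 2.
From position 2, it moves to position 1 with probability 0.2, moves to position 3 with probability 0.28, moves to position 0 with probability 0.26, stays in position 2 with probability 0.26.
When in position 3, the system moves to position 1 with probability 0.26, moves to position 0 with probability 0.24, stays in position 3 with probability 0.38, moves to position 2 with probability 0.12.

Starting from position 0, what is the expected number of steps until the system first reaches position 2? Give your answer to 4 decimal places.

4.7891

Let t(s) be the expected number of steps to first reach position 2 from state s, with t(position 2) = 0. Conditioning on the first step:
t(position 0) = 1 + 0.3·t(position 0) + 0.26·t(position 1) + 0.22·t(position 3)
t(position 1) = 1 + 0.28·t(position 0) + 0.22·t(position 1) + 0.22·t(position 3)
t(position 3) = 1 + 0.24·t(position 0) + 0.26·t(position 1) + 0.38·t(position 3)
Solving: t(position 0) = 4.7891, t(position 1) = 4.5128, t(position 3) = 5.3592.
Expected steps from position 0 to position 2: 4.7891.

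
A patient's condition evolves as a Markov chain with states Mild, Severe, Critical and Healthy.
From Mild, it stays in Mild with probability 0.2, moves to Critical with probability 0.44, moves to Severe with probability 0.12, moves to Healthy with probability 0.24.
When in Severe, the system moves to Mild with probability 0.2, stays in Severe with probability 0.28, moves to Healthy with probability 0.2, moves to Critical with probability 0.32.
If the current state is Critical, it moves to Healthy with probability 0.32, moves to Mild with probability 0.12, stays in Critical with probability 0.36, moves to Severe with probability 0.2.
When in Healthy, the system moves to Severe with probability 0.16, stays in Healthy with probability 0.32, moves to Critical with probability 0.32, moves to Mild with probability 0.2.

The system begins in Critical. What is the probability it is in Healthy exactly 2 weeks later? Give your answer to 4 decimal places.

Propagate the distribution vector 2 weeks from Critical.
After 0 weeks: (0.0000, 0.0000, 1.0000, 0.0000)
After 1 week: (0.1200, 0.2000, 0.3600, 0.3200)
After 2 weeks: (0.1712, 0.1936, 0.3488, 0.2864)
P(in Healthy after 2 weeks) = 0.2864

0.2864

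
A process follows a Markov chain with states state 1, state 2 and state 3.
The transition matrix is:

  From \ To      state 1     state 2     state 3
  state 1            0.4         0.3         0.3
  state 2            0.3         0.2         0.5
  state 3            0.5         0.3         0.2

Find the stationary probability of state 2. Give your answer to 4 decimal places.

0.2727

Let the stationary distribution be π with π = πP and π_1 + π_2 + π_3 = 1.
π_1 = 0.4·π_1 + 0.3·π_2 + 0.5·π_3
π_2 = 0.3·π_1 + 0.2·π_2 + 0.3·π_3
Solving with the normalization constraint gives π = (0.4050, 0.2727, 0.3223).
So the stationary probability of state 2 is 0.2727.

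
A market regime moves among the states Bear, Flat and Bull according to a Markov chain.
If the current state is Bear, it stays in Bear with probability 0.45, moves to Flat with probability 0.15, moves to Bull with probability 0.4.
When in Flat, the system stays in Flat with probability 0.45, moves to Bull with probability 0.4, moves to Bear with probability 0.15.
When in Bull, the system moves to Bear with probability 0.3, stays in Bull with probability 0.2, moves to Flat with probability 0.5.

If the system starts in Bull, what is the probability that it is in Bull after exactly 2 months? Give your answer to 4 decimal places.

Sum over the intermediate state after 1 month:
P = P(Bull→Bear)·P(Bear→Bull) + P(Bull→Flat)·P(Flat→Bull) + P(Bull→Bull)·P(Bull→Bull)
  = 0.3×0.4 + 0.5×0.4 + 0.2×0.2
  = 0.1200 + 0.2000 + 0.0400 = 0.3600

0.3600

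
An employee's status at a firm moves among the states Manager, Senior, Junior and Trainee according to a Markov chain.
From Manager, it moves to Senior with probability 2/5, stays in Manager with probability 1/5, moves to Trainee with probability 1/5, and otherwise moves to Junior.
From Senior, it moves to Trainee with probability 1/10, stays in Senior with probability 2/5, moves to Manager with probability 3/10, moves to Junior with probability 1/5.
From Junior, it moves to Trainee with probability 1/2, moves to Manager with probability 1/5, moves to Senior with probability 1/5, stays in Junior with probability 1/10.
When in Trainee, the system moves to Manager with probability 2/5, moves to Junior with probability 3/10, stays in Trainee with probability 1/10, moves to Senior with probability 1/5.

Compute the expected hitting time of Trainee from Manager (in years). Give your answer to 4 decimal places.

4.5833

Let t(s) be the expected number of years to first reach Trainee from state s, with t(Trainee) = 0. Conditioning on the first year:
t(Manager) = 1 + 0.2·t(Manager) + 0.4·t(Senior) + 0.2·t(Junior)
t(Senior) = 1 + 0.3·t(Manager) + 0.4·t(Senior) + 0.2·t(Junior)
t(Junior) = 1 + 0.2·t(Manager) + 0.2·t(Senior) + 0.1·t(Junior)
Solving: t(Manager) = 4.5833, t(Senior) = 5.0417, t(Junior) = 3.2500.
Expected years from Manager to Trainee: 4.5833.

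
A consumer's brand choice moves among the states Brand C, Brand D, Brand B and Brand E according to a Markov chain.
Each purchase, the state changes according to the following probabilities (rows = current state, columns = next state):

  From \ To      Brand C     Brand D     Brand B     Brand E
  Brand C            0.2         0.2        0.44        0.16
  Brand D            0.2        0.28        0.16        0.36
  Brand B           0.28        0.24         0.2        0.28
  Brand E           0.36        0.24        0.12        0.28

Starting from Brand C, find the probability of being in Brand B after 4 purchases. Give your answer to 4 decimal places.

Propagate the distribution vector 4 purchases from Brand C.
After 0 purchases: (1.0000, 0.0000, 0.0000, 0.0000)
After 1 purchase: (0.2000, 0.2000, 0.4400, 0.1600)
After 2 purchases: (0.2608, 0.2400, 0.2272, 0.2720)
After 3 purchases: (0.2617, 0.2392, 0.2312, 0.2679)
After 4 purchases: (0.2614, 0.2391, 0.2318, 0.2677)
P(in Brand B after 4 purchases) = 0.2318

0.2318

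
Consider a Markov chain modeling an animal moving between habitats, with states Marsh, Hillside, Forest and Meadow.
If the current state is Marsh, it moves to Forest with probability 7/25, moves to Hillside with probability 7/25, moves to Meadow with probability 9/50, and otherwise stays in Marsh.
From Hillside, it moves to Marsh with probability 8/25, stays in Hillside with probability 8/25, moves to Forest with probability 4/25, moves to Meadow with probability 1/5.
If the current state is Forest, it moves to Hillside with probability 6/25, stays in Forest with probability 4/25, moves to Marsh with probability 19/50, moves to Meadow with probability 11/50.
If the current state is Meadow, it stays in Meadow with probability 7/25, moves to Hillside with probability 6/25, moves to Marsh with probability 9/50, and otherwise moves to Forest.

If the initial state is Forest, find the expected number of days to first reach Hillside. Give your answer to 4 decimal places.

3.9684

Let t(s) be the expected number of days to first reach Hillside from state s, with t(Hillside) = 0. Conditioning on the first day:
t(Marsh) = 1 + 0.26·t(Marsh) + 0.28·t(Forest) + 0.18·t(Meadow)
t(Forest) = 1 + 0.38·t(Marsh) + 0.16·t(Forest) + 0.22·t(Meadow)
t(Meadow) = 1 + 0.18·t(Marsh) + 0.3·t(Forest) + 0.28·t(Meadow)
Solving: t(Marsh) = 3.8256, t(Forest) = 3.9684, t(Meadow) = 3.9988.
Expected days from Forest to Hillside: 3.9684.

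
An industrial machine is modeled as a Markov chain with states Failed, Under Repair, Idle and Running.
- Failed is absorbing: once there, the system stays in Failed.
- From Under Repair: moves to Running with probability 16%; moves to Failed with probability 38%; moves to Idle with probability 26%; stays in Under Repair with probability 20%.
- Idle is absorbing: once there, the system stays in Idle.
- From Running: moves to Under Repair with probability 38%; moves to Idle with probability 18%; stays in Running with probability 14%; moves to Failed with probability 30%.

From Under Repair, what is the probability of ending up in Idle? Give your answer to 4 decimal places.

Let h(s) be the probability of absorption at Idle starting from transient state s. Then h(Idle) = 1 and h(Failed) = 0. By first-step analysis:
h(Under Repair) = 0.38·0 + 0.2·h(Under Repair) + 0.26·1 + 0.16·h(Running)
h(Running) = 0.3·0 + 0.38·h(Under Repair) + 0.18·1 + 0.14·h(Running)
Solving: h(Under Repair) = 0.4024, h(Running) = 0.3871.
Starting from Under Repair, the probability is 0.4024.

0.4024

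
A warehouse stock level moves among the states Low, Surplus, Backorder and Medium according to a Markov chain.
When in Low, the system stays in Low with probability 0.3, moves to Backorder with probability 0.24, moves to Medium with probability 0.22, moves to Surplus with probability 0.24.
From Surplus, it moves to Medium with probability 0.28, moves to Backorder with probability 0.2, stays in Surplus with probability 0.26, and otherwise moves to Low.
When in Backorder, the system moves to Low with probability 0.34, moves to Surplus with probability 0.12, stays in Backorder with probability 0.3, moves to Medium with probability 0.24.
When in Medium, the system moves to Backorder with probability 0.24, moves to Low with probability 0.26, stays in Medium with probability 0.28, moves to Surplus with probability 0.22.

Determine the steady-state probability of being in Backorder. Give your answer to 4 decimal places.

Let the stationary distribution be π with π = πP and π_1 + π_2 + π_3 + π_4 = 1.
π_1 = 0.3·π_1 + 0.26·π_2 + 0.34·π_3 + 0.26·π_4
π_2 = 0.24·π_1 + 0.26·π_2 + 0.12·π_3 + 0.22·π_4
π_3 = 0.24·π_1 + 0.2·π_2 + 0.3·π_3 + 0.24·π_4
Solving with the normalization constraint gives π = (0.2914, 0.2096, 0.2464, 0.2527).
So the stationary probability of Backorder is 0.2464.

0.2464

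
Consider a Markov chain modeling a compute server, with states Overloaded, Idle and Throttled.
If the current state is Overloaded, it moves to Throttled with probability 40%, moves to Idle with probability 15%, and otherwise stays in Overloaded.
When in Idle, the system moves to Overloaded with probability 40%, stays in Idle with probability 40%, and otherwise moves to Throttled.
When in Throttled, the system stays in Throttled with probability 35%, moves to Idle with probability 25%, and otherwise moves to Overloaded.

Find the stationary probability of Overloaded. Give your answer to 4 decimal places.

0.4211

Let the stationary distribution be π with π = πP and π_1 + π_2 + π_3 = 1.
π_1 = 0.45·π_1 + 0.4·π_2 + 0.4·π_3
π_2 = 0.15·π_1 + 0.4·π_2 + 0.25·π_3
Solving with the normalization constraint gives π = (0.4211, 0.2446, 0.3344).
So the stationary probability of Overloaded is 0.4211.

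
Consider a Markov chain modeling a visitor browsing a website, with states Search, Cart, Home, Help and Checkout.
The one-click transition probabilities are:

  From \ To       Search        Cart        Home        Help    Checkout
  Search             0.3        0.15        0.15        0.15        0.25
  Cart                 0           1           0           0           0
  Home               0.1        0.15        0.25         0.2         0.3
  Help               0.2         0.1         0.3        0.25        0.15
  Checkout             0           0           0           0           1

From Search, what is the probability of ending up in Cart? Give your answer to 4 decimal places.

Let h(s) be the probability of absorption at Cart starting from transient state s. Then h(Cart) = 1 and h(Checkout) = 0. By first-step analysis:
h(Search) = 0.3·h(Search) + 0.15·1 + 0.15·h(Home) + 0.15·h(Help) + 0.25·0
h(Home) = 0.1·h(Search) + 0.15·1 + 0.25·h(Home) + 0.2·h(Help) + 0.3·0
h(Help) = 0.2·h(Search) + 0.1·1 + 0.3·h(Home) + 0.25·h(Help) + 0.15·0
Solving: h(Search) = 0.3683, h(Home) = 0.3480, h(Help) = 0.3707.
Starting from Search, the probability is 0.3683.

0.3683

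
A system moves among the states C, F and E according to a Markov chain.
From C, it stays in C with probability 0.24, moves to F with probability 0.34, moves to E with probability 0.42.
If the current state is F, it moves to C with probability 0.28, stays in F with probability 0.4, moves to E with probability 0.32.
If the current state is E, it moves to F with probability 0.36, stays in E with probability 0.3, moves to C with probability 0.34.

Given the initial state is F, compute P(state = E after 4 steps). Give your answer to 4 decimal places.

Propagate the distribution vector 4 steps from F.
After 0 steps: (0.0000, 1.0000, 0.0000)
After 1 step: (0.2800, 0.4000, 0.3200)
After 2 steps: (0.2880, 0.3704, 0.3416)
After 3 steps: (0.2890, 0.3691, 0.3420)
After 4 steps: (0.2890, 0.3690, 0.3421)
P(in E after 4 steps) = 0.3421

0.3421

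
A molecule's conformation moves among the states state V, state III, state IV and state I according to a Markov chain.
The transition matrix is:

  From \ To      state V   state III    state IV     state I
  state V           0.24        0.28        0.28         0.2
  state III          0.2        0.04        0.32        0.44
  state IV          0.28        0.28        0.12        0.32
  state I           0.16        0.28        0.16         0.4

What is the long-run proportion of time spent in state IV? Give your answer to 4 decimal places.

0.2130

Let the stationary distribution be π with π = πP and π_1 + π_2 + π_3 + π_4 = 1.
π_1 = 0.24·π_1 + 0.2·π_2 + 0.28·π_3 + 0.16·π_4
π_2 = 0.28·π_1 + 0.04·π_2 + 0.28·π_3 + 0.28·π_4
π_3 = 0.28·π_1 + 0.32·π_2 + 0.12·π_3 + 0.16·π_4
Solving with the normalization constraint gives π = (0.2115, 0.2258, 0.2130, 0.3497).
So the stationary probability of state IV is 0.2130.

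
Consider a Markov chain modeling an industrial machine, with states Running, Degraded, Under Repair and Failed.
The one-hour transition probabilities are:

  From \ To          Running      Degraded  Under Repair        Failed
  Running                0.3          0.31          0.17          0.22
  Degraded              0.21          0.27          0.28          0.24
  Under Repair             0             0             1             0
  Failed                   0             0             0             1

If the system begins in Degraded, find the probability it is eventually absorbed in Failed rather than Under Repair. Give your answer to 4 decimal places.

0.4804

Let h(s) be the probability of absorption at Failed starting from transient state s. Then h(Failed) = 1 and h(Under Repair) = 0. By first-step analysis:
h(Running) = 0.3·h(Running) + 0.31·h(Degraded) + 0.17·0 + 0.22·1
h(Degraded) = 0.21·h(Running) + 0.27·h(Degraded) + 0.28·0 + 0.24·1
Solving: h(Running) = 0.5270, h(Degraded) = 0.4804.
Starting from Degraded, the probability is 0.4804.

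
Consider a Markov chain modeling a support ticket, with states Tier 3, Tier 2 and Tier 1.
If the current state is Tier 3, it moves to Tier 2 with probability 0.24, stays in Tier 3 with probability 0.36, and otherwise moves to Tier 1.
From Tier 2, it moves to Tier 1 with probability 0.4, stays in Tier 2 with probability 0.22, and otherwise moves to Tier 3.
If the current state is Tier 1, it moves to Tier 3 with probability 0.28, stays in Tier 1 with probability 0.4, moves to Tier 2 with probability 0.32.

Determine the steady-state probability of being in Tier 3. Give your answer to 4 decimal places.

Let the stationary distribution be π with π = πP and π_1 + π_2 + π_3 = 1.
π_1 = 0.36·π_1 + 0.38·π_2 + 0.28·π_3
π_2 = 0.24·π_1 + 0.22·π_2 + 0.32·π_3
Solving with the normalization constraint gives π = (0.3333, 0.2667, 0.4000).
So the stationary probability of Tier 3 is 0.3333.

0.3333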